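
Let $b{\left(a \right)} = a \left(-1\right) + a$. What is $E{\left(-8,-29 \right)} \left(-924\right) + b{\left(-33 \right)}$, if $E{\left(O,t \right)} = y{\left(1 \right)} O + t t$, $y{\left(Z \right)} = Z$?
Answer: $-769692$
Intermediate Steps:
$b{\left(a \right)} = 0$ ($b{\left(a \right)} = - a + a = 0$)
$E{\left(O,t \right)} = O + t^{2}$ ($E{\left(O,t \right)} = 1 O + t t = O + t^{2}$)
$E{\left(-8,-29 \right)} \left(-924\right) + b{\left(-33 \right)} = \left(-8 + \left(-29\right)^{2}\right) \left(-924\right) + 0 = \left(-8 + 841\right) \left(-924\right) + 0 = 833 \left(-924\right) + 0 = -769692 + 0 = -769692$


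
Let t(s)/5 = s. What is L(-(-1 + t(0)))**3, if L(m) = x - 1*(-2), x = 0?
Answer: 8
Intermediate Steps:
t(s) = 5*s
L(m) = 2 (L(m) = 0 - 1*(-2) = 0 + 2 = 2)
L(-(-1 + t(0)))**3 = 2**3 = 8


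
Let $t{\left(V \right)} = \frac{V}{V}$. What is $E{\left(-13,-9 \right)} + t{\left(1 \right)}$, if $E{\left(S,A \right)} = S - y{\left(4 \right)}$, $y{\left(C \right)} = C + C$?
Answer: $-20$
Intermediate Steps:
$y{\left(C \right)} = 2 C$
$E{\left(S,A \right)} = -8 + S$ ($E{\left(S,A \right)} = S - 2 \cdot 4 = S - 8 = -8 + S$)
$t{\left(V \right)} = 1$
$E{\left(-13,-9 \right)} + t{\left(1 \right)} = \left(-8 - 13\right) + 1 = -21 + 1 = -20$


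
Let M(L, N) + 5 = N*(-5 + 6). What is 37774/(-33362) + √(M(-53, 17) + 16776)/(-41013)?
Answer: -18887/16681 - 2*√4197/41013 ≈ -1.1354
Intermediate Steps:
M(L, N) = -5 + N (M(L, N) = -5 + N*(-5 + 6) = -5 + N*1 = -5 + N)
37774/(-33362) + √(M(-53, 17) + 16776)/(-41013) = 37774/(-33362) + √((-5 + 17) + 16776)/(-41013) = 37774*(-1/33362) + √(12 + 16776)*(-1/41013) = -18887/16681 + √16788*(-1/41013) = -18887/16681 + (2*√4197)*(-1/41013) = -18887/16681 - 2*√4197/41013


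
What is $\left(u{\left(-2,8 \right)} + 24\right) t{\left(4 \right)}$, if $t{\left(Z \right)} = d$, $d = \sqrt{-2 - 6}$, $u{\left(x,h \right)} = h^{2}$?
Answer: $176 i \sqrt{2} \approx 248.9 i$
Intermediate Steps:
$d = 2 i \sqrt{2}$ ($d = \sqrt{-8} = 2 i \sqrt{2} \approx 2.8284 i$)
$t{\left(Z \right)} = 2 i \sqrt{2}$
$\left(u{\left(-2,8 \right)} + 24\right) t{\left(4 \right)} = \left(8^{2} + 24\right) 2 i \sqrt{2} = \left(64 + 24\right) 2 i \sqrt{2} = 88 \cdot 2 i \sqrt{2} = 176 i \sqrt{2}$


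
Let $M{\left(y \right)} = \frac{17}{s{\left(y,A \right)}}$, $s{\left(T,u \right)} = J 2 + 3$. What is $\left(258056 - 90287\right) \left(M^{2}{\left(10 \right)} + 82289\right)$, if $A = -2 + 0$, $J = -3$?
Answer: $13810930490$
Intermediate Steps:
$A = -2$
$s{\left(T,u \right)} = -3$ ($s{\left(T,u \right)} = \left(-3\right) 2 + 3 = -6 + 3 = -3$)
$M{\left(y \right)} = - \frac{17}{3}$ ($M{\left(y \right)} = \frac{17}{-3} = 17 \left(- \frac{1}{3}\right) = - \frac{17}{3}$)
$\left(258056 - 90287\right) \left(M^{2}{\left(10 \right)} + 82289\right) = \left(258056 - 90287\right) \left(\left(- \frac{17}{3}\right)^{2} + 82289\right) = 167769 \left(\frac{289}{9} + 82289\right) = 167769 \cdot \frac{740890}{9} = 13810930490$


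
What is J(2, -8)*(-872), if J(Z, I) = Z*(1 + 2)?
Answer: -5232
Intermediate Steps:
J(Z, I) = 3*Z (J(Z, I) = Z*3 = 3*Z)
J(2, -8)*(-872) = (3*2)*(-872) = 6*(-872) = -5232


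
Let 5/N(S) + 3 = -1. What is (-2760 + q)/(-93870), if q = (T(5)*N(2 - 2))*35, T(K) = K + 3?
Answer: 311/9387 ≈ 0.033131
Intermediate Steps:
N(S) = -5/4 (N(S) = 5/(-3 - 1) = 5/(-4) = 5*(-1/4) = -5/4)
T(K) = 3 + K
q = -350 (q = ((3 + 5)*(-5/4))*35 = (8*(-5/4))*35 = -10*35 = -350)
(-2760 + q)/(-93870) = (-2760 - 350)/(-93870) = -3110*(-1/93870) = 311/9387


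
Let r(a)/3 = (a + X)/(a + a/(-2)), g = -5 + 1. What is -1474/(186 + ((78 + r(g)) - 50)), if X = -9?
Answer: -2948/467 ≈ -6.3126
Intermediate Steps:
g = -4
r(a) = 6*(-9 + a)/a (r(a) = 3*((a - 9)/(a + a/(-2))) = 3*((-9 + a)/(a + a*(-1/2))) = 3*((-9 + a)/(a - a/2)) = 3*((-9 + a)/((a/2))) = 3*((-9 + a)*(2/a)) = 3*(2*(-9 + a)/a) = 6*(-9 + a)/a)
-1474/(186 + ((78 + r(g)) - 50)) = -1474/(186 + ((78 + (6 - 54/(-4))) - 50)) = -1474/(186 + ((78 + (6 - 54*(-1/4))) - 50)) = -1474/(186 + ((78 + (6 + 27/2)) - 50)) = -1474/(186 + ((78 + 39/2) - 50)) = -1474/(186 + (195/2 - 50)) = -1474/(186 + 95/2) = -1474/467/2 = -1474*2/467 = -2948/467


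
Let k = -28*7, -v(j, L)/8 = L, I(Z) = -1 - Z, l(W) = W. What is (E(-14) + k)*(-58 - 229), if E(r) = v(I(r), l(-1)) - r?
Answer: 49938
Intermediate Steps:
v(j, L) = -8*L
k = -196
E(r) = 8 - r (E(r) = -8*(-1) - r = 8 - r)
(E(-14) + k)*(-58 - 229) = ((8 - 1*(-14)) - 196)*(-58 - 229) = ((8 + 14) - 196)*(-287) = (22 - 196)*(-287) = -174*(-287) = 49938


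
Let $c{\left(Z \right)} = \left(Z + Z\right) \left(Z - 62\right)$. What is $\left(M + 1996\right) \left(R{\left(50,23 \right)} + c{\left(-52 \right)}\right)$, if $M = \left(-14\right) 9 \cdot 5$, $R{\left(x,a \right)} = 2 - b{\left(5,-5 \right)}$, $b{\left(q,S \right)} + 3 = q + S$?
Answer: $16202126$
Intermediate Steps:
$b{\left(q,S \right)} = -3 + S + q$ ($b{\left(q,S \right)} = -3 + \left(q + S\right) = -3 + \left(S + q\right) = -3 + S + q$)
$R{\left(x,a \right)} = 5$ ($R{\left(x,a \right)} = 2 - \left(-3 - 5 + 5\right) = 2 - -3 = 2 + 3 = 5$)
$c{\left(Z \right)} = 2 Z \left(-62 + Z\right)$
$M = -630$ ($M = \left(-126\right) 5 = -630$)
$\left(M + 1996\right) \left(R{\left(50,23 \right)} + c{\left(-52 \right)}\right) = \left(-630 + 1996\right) \left(5 + 2 \left(-52\right) \left(-62 - 52\right)\right) = 1366 \left(5 + 2 \left(-52\right) \left(-114\right)\right) = 1366 \left(5 + 11856\right) = 1366 \cdot 11861 = 16202126$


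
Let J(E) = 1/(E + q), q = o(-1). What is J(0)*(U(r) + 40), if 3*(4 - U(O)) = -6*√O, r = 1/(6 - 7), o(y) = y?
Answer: -44 - 2*I ≈ -44.0 - 2.0*I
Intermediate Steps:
q = -1
r = -1 (r = 1/(-1) = -1)
J(E) = 1/(-1 + E) (J(E) = 1/(E - 1) = 1/(-1 + E))
U(O) = 4 + 2*√O (U(O) = 4 - (-2)*√O = 4 + 2*√O)
J(0)*(U(r) + 40) = ((4 + 2*√(-1)) + 40)/(-1 + 0) = ((4 + 2*I) + 40)/(-1) = -(44 + 2*I) = -44 - 2*I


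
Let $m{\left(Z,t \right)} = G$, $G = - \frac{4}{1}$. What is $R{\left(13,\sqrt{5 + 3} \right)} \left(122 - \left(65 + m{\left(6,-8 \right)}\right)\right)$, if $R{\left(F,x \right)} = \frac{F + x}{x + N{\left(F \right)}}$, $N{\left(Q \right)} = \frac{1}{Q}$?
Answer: $\frac{10309}{193} + \frac{38064 \sqrt{2}}{193} \approx 332.33$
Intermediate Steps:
$G = -4$ ($G = \left(-4\right) 1 = -4$)
$m{\left(Z,t \right)} = -4$
$R{\left(F,x \right)} = \frac{F + x}{x + \frac{1}{F}}$
$R{\left(13,\sqrt{5 + 3} \right)} \left(122 - \left(65 + m{\left(6,-8 \right)}\right)\right) = \frac{13 \left(13 + \sqrt{5 + 3}\right)}{1 + 13 \sqrt{5 + 3}} \left(122 - 61\right) = \frac{13 \left(13 + \sqrt{8}\right)}{1 + 13 \sqrt{8}} \left(122 + \left(-65 + 4\right)\right) = \frac{13 \left(13 + 2 \sqrt{2}\right)}{1 + 13 \cdot 2 \sqrt{2}} \left(122 - 61\right) = \frac{13 \left(13 + 2 \sqrt{2}\right)}{1 + 26 \sqrt{2}} \cdot 61 = \frac{793 \left(13 + 2 \sqrt{2}\right)}{1 + 26 \sqrt{2}}$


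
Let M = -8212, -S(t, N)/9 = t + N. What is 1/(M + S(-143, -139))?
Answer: -1/5674 ≈ -0.00017624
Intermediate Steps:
S(t, N) = -9*N - 9*t (S(t, N) = -9*(t + N) = -9*(N + t) = -9*N - 9*t)
1/(M + S(-143, -139)) = 1/(-8212 + (-9*(-139) - 9*(-143))) = 1/(-8212 + (1251 + 1287)) = 1/(-8212 + 2538) = 1/(-5674) = -1/5674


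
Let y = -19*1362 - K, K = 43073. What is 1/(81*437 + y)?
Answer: -1/33554 ≈ -2.9803e-5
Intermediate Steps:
y = -68951 (y = -19*1362 - 1*43073 = -25878 - 43073 = -68951)
1/(81*437 + y) = 1/(81*437 - 68951) = 1/(35397 - 68951) = 1/(-33554) = -1/33554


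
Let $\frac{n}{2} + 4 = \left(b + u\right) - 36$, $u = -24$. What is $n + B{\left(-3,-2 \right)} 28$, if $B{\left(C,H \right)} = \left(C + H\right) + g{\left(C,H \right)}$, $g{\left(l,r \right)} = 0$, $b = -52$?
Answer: $-372$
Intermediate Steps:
$B{\left(C,H \right)} = C + H$ ($B{\left(C,H \right)} = \left(C + H\right) + 0 = C + H$)
$n = -232$ ($n = -8 + 2 \left(\left(-52 - 24\right) - 36\right) = -8 + 2 \left(-76 - 36\right) = -8 + 2 \left(-112\right) = -8 - 224 = -232$)
$n + B{\left(-3,-2 \right)} 28 = -232 + \left(-3 - 2\right) 28 = -232 - 140 = -372$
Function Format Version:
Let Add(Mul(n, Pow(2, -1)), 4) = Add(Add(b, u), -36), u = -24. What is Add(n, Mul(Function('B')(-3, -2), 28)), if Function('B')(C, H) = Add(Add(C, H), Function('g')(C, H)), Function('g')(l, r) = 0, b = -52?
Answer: -372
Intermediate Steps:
Function('B')(C, H) = Add(C, H) (Function('B')(C, H) = Add(Add(C, H), 0) = Add(C, H))
n = -232 (n = Add(-8, Mul(2, Add(Add(-52, -24), -36))) = Add(-8, Mul(2, Add(-76, -36))) = Add(-8, Mul(2, -112)) = Add(-8, -224) = -232)
Add(n, Mul(Function('B')(-3, -2), 28)) = Add(-232, Mul(Add(-3, -2), 28)) = Add(-232, Mul(-5, 28)) = Add(-232, -140) = -372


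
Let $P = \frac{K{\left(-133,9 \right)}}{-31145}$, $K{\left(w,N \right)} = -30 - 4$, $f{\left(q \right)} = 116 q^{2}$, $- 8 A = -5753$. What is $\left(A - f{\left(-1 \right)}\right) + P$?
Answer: $\frac{150274897}{249160} \approx 603.13$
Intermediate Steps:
$A = \frac{5753}{8}$ ($A = \left(- \frac{1}{8}\right) \left(-5753\right) = \frac{5753}{8} \approx 719.13$)
$K{\left(w,N \right)} = -34$ ($K{\left(w,N \right)} = -30 - 4 = -34$)
$P = \frac{34}{31145}$ ($P = - \frac{34}{-31145} = \left(-34\right) \left(- \frac{1}{31145}\right) = \frac{34}{31145} \approx 0.0010917$)
$\left(A - f{\left(-1 \right)}\right) + P = \left(\frac{5753}{8} - 116 \left(-1\right)^{2}\right) + \frac{34}{31145} = \left(\frac{5753}{8} - 116 \cdot 1\right) + \frac{34}{31145} = \left(\frac{5753}{8} - 116\right) + \frac{34}{31145} = \frac{4825}{8} + \frac{34}{31145} = \frac{150274897}{249160}$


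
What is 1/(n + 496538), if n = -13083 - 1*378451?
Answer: 1/105004 ≈ 9.5234e-6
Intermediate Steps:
n = -391534 (n = -13083 - 378451 = -391534)
1/(n + 496538) = 1/(-391534 + 496538) = 1/105004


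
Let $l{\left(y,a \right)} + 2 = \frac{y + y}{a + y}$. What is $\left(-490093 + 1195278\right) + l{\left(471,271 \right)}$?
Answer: $\frac{261623364}{371} \approx 7.0518 \cdot 10^{5}$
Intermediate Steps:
$l{\left(y,a \right)} = -2 + \frac{2 y}{a + y}$ ($l{\left(y,a \right)} = -2 + \frac{y + y}{a + y} = -2 + \frac{2 y}{a + y}$)
$\left(-490093 + 1195278\right) + l{\left(471,271 \right)} = \left(-490093 + 1195278\right) - \frac{542}{271 + 471} = 705185 - \frac{542}{742} = 705185 - 542 \cdot \frac{1}{742} = 705185 - \frac{271}{371} = \frac{261623364}{371}$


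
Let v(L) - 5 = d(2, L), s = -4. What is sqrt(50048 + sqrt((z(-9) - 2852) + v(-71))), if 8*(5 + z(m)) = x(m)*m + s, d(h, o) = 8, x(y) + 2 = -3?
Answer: sqrt(200192 + I*sqrt(45422))/2 ≈ 223.71 + 0.11908*I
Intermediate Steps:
x(y) = -5 (x(y) = -2 - 3 = -5)
v(L) = 13 (v(L) = 5 + 8 = 13)
z(m) = -11/2 - 5*m/8 (z(m) = -5 + (-5*m - 4)/8 = -5 + (-4 - 5*m)/8 = -5 + (-1/2 - 5*m/8) = -11/2 - 5*m/8)
sqrt(50048 + sqrt((z(-9) - 2852) + v(-71))) = sqrt(50048 + sqrt(((-11/2 - 5/8*(-9)) - 2852) + 13)) = sqrt(50048 + sqrt(((-11/2 + 45/8) - 2852) + 13)) = sqrt(50048 + sqrt((1/8 - 2852) + 13)) = sqrt(50048 + sqrt(-22815/8 + 13)) = sqrt(50048 + sqrt(-22711/8)) = sqrt(50048 + I*sqrt(45422)/4)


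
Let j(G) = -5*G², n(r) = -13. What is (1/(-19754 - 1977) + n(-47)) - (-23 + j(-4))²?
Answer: -230826683/21731 ≈ -10622.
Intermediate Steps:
(1/(-19754 - 1977) + n(-47)) - (-23 + j(-4))² = (1/(-19754 - 1977) - 13) - (-23 - 5*(-4)²)² = (1/(-21731) - 13) - (-23 - 5*16)² = (-1/21731 - 13) - (-23 - 80)² = -282504/21731 - 1*(-103)² = -282504/21731 - 1*10609 = -282504/21731 - 10609 = -230826683/21731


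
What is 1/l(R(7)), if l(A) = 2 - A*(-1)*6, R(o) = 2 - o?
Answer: -1/28 ≈ -0.035714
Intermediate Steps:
l(A) = 2 + 6*A (l(A) = 2 - (-A)*6 = 2 - (-6)*A = 2 + 6*A)
1/l(R(7)) = 1/(2 + 6*(2 - 1*7)) = 1/(2 + 6*(2 - 7)) = 1/(2 + 6*(-5)) = 1/(2 - 30) = 1/(-28) = -1/28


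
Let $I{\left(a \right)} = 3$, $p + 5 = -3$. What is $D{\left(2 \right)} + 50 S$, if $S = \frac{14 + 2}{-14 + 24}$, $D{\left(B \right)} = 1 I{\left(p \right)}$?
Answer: $83$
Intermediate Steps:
$p = -8$ ($p = -5 - 3 = -8$)
$D{\left(B \right)} = 3$ ($D{\left(B \right)} = 1 \cdot 3 = 3$)
$S = \frac{8}{5}$ ($S = \frac{16}{10} = 16 \cdot \frac{1}{10} = \frac{8}{5} \approx 1.6$)
$D{\left(2 \right)} + 50 S = 3 + 50 \cdot \frac{8}{5} = 3 + 80 = 83$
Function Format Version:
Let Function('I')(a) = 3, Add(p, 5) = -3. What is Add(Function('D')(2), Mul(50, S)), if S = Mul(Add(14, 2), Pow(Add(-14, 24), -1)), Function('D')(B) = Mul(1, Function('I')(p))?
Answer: 83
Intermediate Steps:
p = -8 (p = Add(-5, -3) = -8)
Function('D')(B) = 3 (Function('D')(B) = Mul(1, 3) = 3)
S = Rational(8, 5) (S = Mul(16, Pow(10, -1)) = Mul(16, Rational(1, 10)) = Rational(8, 5) ≈ 1.6000)
Add(Function('D')(2), Mul(50, S)) = Add(3, Mul(50, Rational(8, 5))) = Add(3, 80) = 83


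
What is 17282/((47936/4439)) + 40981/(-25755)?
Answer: 986912578637/617295840 ≈ 1598.8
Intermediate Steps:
17282/((47936/4439)) + 40981/(-25755) = 17282/((47936*(1/4439))) + 40981*(-1/25755) = 17282/(47936/4439) - 40981/25755 = 17282*(4439/47936) - 40981/25755 = 38357399/23968 - 40981/25755 = 986912578637/617295840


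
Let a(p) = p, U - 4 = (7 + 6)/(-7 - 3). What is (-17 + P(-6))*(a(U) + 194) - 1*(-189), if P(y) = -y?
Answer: -19747/10 ≈ -1974.7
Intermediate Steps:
U = 27/10 (U = 4 + (7 + 6)/(-7 - 3) = 4 + 13/(-10) = 4 + 13*(-⅒) = 4 - 13/10 = 27/10 ≈ 2.7000)
(-17 + P(-6))*(a(U) + 194) - 1*(-189) = (-17 - 1*(-6))*(27/10 + 194) - 1*(-189) = (-17 + 6)*(1967/10) + 189 = -11*1967/10 + 189 = -21637/10 + 189 = -19747/10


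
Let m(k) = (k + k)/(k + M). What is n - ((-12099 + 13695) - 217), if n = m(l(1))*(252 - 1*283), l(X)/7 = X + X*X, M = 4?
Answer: -12845/9 ≈ -1427.2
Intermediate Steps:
l(X) = 7*X + 7*X² (l(X) = 7*(X + X*X) = 7*(X + X²) = 7*X + 7*X²)
m(k) = 2*k/(4 + k) (m(k) = (k + k)/(k + 4) = (2*k)/(4 + k) = 2*k/(4 + k))
n = -434/9 (n = (2*(7*1*(1 + 1))/(4 + 7*1*(1 + 1)))*(252 - 1*283) = (2*(7*1*2)/(4 + 7*1*2))*(252 - 283) = (2*14/(4 + 14))*(-31) = (2*14/18)*(-31) = (2*14*(1/18))*(-31) = (14/9)*(-31) = -434/9 ≈ -48.222)
n - ((-12099 + 13695) - 217) = -434/9 - ((-12099 + 13695) - 217) = -434/9 - (1596 - 217) = -434/9 - 1*1379 = -434/9 - 1379 = -12845/9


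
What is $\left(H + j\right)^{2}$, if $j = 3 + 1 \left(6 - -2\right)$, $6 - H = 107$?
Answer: $8100$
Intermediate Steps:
$H = -101$ ($H = 6 - 107 = -101$)
$j = 11$ ($j = 3 + 1 \left(6 + 2\right) = 3 + 1 \cdot 8 = 3 + 8 = 11$)
$\left(H + j\right)^{2} = \left(-101 + 11\right)^{2} = \left(-90\right)^{2} = 8100$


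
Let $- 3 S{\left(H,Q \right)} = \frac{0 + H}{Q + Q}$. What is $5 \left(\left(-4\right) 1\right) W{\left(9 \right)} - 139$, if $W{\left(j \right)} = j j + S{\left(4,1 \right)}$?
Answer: $- \frac{5237}{3} \approx -1745.7$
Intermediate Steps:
$S{\left(H,Q \right)} = - \frac{H}{6 Q}$ ($S{\left(H,Q \right)} = - \frac{\left(0 + H\right) \frac{1}{Q + Q}}{3} = - \frac{H \frac{1}{2 Q}}{3} = - \frac{\frac{1}{2} H \frac{1}{Q}}{3} = - \frac{H}{6 Q}$)
$W{\left(j \right)} = - \frac{2}{3} + j^{2}$ ($W{\left(j \right)} = j j - \frac{2}{3 \cdot 1} = j^{2} - \frac{2}{3} \cdot 1 = j^{2} - \frac{2}{3} = - \frac{2}{3} + j^{2}$)
$5 \left(\left(-4\right) 1\right) W{\left(9 \right)} - 139 = 5 \left(\left(-4\right) 1\right) \left(- \frac{2}{3} + 9^{2}\right) - 139 = 5 \left(-4\right) \left(- \frac{2}{3} + 81\right) - 139 = \left(-20\right) \frac{241}{3} - 139 = - \frac{4820}{3} - 139 = - \frac{5237}{3}$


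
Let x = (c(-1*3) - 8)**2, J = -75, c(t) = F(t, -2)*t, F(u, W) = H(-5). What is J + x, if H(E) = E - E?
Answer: -11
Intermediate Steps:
H(E) = 0
F(u, W) = 0
c(t) = 0 (c(t) = 0*t = 0)
x = 64 (x = (0 - 8)**2 = (-8)**2 = 64)
J + x = -75 + 64 = -11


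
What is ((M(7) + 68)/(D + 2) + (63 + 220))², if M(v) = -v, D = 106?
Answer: 937890625/11664 ≈ 80409.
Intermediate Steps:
((M(7) + 68)/(D + 2) + (63 + 220))² = ((-1*7 + 68)/(106 + 2) + (63 + 220))² = ((-7 + 68)/108 + 283)² = (61*(1/108) + 283)² = (61/108 + 283)² = (30625/108)² = 937890625/11664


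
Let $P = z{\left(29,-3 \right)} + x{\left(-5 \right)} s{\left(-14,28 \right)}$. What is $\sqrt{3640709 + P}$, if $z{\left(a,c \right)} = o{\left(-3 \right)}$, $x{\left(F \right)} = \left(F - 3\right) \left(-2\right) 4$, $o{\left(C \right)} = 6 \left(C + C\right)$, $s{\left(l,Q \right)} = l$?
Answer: $\sqrt{3639777} \approx 1907.8$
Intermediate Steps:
$o{\left(C \right)} = 12 C$ ($o{\left(C \right)} = 6 \cdot 2 C = 12 C$)
$x{\left(F \right)} = 24 - 8 F$ ($x{\left(F \right)} = \left(F - 3\right) \left(-2\right) 4 = \left(-3 + F\right) \left(-2\right) 4 = \left(6 - 2 F\right) 4 = 24 - 8 F$)
$z{\left(a,c \right)} = -36$ ($z{\left(a,c \right)} = 12 \left(-3\right) = -36$)
$P = -932$ ($P = -36 + \left(24 - -40\right) \left(-14\right) = -36 + \left(24 + 40\right) \left(-14\right) = -36 + 64 \left(-14\right) = -36 - 896 = -932$)
$\sqrt{3640709 + P} = \sqrt{3640709 - 932} = \sqrt{3639777}$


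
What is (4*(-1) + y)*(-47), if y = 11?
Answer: -329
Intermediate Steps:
(4*(-1) + y)*(-47) = (4*(-1) + 11)*(-47) = (-4 + 11)*(-47) = 7*(-47) = -329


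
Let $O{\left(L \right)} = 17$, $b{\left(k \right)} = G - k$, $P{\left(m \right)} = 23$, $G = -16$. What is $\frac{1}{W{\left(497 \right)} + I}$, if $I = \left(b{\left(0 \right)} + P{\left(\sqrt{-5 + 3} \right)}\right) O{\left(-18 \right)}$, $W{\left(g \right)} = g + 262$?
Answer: $\frac{1}{878} \approx 0.001139$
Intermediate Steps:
$W{\left(g \right)} = 262 + g$
$b{\left(k \right)} = -16 - k$
$I = 119$ ($I = \left(\left(-16 - 0\right) + 23\right) 17 = \left(\left(-16 + 0\right) + 23\right) 17 = \left(-16 + 23\right) 17 = 7 \cdot 17 = 119$)
$\frac{1}{W{\left(497 \right)} + I} = \frac{1}{\left(262 + 497\right) + 119} = \frac{1}{759 + 119} = \frac{1}{878}$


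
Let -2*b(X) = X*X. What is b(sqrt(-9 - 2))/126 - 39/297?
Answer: -27/308 ≈ -0.087662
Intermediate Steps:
b(X) = -X**2/2 (b(X) = -X*X/2 = -X**2/2)
b(sqrt(-9 - 2))/126 - 39/297 = -(sqrt(-9 - 2))**2/2/126 - 39/297 = -(sqrt(-11))**2/2*(1/126) - 39*1/297 = -(I*sqrt(11))**2/2*(1/126) - 13/99 = -1/2*(-11)*(1/126) - 13/99 = (11/2)*(1/126) - 13/99 = 11/252 - 13/99 = -27/308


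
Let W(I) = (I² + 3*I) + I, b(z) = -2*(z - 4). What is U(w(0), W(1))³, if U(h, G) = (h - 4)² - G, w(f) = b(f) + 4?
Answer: 205379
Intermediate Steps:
b(z) = 8 - 2*z (b(z) = -2*(-4 + z) = 8 - 2*z)
w(f) = 12 - 2*f (w(f) = (8 - 2*f) + 4 = 12 - 2*f)
W(I) = I² + 4*I
U(h, G) = (-4 + h)² - G
U(w(0), W(1))³ = ((-4 + (12 - 2*0))² - (4 + 1))³ = ((-4 + (12 + 0))² - 5)³ = ((-4 + 12)² - 1*5)³ = (8² - 5)³ = (64 - 5)³ = 59³ = 205379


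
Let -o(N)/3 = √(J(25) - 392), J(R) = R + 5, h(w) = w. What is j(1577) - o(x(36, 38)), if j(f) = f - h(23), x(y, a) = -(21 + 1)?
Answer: 1554 + 3*I*√362 ≈ 1554.0 + 57.079*I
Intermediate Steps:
x(y, a) = -22 (x(y, a) = -1*22 = -22)
J(R) = 5 + R
j(f) = -23 + f (j(f) = f - 1*23 = f - 23 = -23 + f)
o(N) = -3*I*√362 (o(N) = -3*√((5 + 25) - 392) = -3*√(30 - 392) = -3*I*√362)
j(1577) - o(x(36, 38)) = (-23 + 1577) - (-3)*I*√362 = 1554 + 3*I*√362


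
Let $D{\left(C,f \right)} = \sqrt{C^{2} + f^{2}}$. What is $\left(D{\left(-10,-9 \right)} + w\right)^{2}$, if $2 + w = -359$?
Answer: $\left(361 - \sqrt{181}\right)^{2} \approx 1.2079 \cdot 10^{5}$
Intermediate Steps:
$w = -361$ ($w = -2 - 359 = -361$)
$\left(D{\left(-10,-9 \right)} + w\right)^{2} = \left(\sqrt{\left(-10\right)^{2} + \left(-9\right)^{2}} - 361\right)^{2} = \left(\sqrt{100 + 81} - 361\right)^{2} = \left(\sqrt{181} - 361\right)^{2} = \left(-361 + \sqrt{181}\right)^{2}$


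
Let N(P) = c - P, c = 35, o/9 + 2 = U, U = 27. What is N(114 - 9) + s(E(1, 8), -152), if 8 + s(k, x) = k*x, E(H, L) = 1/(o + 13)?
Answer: -9358/119 ≈ -78.639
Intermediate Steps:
o = 225 (o = -18 + 9*27 = -18 + 243 = 225)
N(P) = 35 - P
E(H, L) = 1/238 (E(H, L) = 1/(225 + 13) = 1/238)
s(k, x) = -8 + k*x
N(114 - 9) + s(E(1, 8), -152) = (35 - (114 - 9)) + (-8 + (1/238)*(-152)) = (35 - 1*105) + (-8 - 76/119) = (35 - 105) - 1028/119 = -70 - 1028/119 = -9358/119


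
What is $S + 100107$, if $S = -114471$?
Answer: $-14364$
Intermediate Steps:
$S + 100107 = -114471 + 100107 = -14364$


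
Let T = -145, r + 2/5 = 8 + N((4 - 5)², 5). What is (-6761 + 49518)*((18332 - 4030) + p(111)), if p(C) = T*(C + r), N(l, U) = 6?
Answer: -160980105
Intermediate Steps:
r = 68/5 (r = -⅖ + (8 + 6) = -⅖ + 14 = 68/5 ≈ 13.600)
p(C) = -1972 - 145*C (p(C) = -145*(C + 68/5) = -145*(68/5 + C) = -1972 - 145*C)
(-6761 + 49518)*((18332 - 4030) + p(111)) = (-6761 + 49518)*((18332 - 4030) + (-1972 - 145*111)) = 42757*(14302 + (-1972 - 16095)) = 42757*(14302 - 18067) = 42757*(-3765) = -160980105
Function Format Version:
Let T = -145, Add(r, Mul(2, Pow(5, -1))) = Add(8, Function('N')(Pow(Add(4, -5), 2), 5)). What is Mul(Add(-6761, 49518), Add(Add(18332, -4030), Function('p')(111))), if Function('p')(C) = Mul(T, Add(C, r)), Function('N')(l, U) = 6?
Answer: -160980105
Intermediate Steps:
r = Rational(68, 5) (r = Add(Rational(-2, 5), Add(8, 6)) = Add(Rational(-2, 5), 14) = Rational(68, 5) ≈ 13.600)
Function('p')(C) = Add(-1972, Mul(-145, C)) (Function('p')(C) = Mul(-145, Add(C, Rational(68, 5))) = Mul(-145, Add(Rational(68, 5), C)) = Add(-1972, Mul(-145, C)))
Mul(Add(-6761, 49518), Add(Add(18332, -4030), Function('p')(111))) = Mul(Add(-6761, 49518), Add(Add(18332, -4030), Add(-1972, Mul(-145, 111)))) = Mul(42757, Add(14302, Add(-1972, -16095))) = Mul(42757, Add(14302, -18067)) = Mul(42757, -3765) = -160980105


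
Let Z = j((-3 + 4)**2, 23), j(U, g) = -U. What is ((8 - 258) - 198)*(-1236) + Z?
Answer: 553727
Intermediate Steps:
Z = -1 (Z = -(-3 + 4)**2 = -1*1**2 = -1*1 = -1)
((8 - 258) - 198)*(-1236) + Z = ((8 - 258) - 198)*(-1236) - 1 = (-250 - 198)*(-1236) - 1 = -448*(-1236) - 1 = 553728 - 1 = 553727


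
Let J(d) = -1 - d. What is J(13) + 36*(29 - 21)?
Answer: 274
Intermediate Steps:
J(13) + 36*(29 - 21) = (-1 - 1*13) + 36*(29 - 21) = (-1 - 13) + 36*8 = -14 + 288 = 274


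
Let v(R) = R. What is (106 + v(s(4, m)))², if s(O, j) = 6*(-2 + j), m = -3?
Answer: 5776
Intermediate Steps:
s(O, j) = -12 + 6*j
(106 + v(s(4, m)))² = (106 + (-12 + 6*(-3)))² = (106 + (-12 - 18))² = (106 - 30)² = 76² = 5776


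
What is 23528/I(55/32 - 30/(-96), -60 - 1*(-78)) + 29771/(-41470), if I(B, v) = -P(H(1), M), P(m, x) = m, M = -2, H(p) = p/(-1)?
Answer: 975676389/41470 ≈ 23527.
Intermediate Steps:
H(p) = -p (H(p) = p*(-1) = -p)
I(B, v) = 1 (I(B, v) = -(-1) = -1*(-1) = 1)
23528/I(55/32 - 30/(-96), -60 - 1*(-78)) + 29771/(-41470) = 23528/1 + 29771/(-41470) = 23528*1 + 29771*(-1/41470) = 23528 - 29771/41470 = 975676389/41470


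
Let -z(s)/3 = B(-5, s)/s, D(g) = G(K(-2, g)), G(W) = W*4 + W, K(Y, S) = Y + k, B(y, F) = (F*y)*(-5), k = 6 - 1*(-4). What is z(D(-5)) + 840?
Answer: 765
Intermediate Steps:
k = 10 (k = 6 + 4 = 10)
B(y, F) = -5*F*y
K(Y, S) = 10 + Y (K(Y, S) = Y + 10 = 10 + Y)
G(W) = 5*W (G(W) = 4*W + W = 5*W)
D(g) = 40 (D(g) = 5*(10 - 2) = 5*8 = 40)
z(s) = -75 (z(s) = -3*(-5*s*(-5))/s = -3*25*s/s = -3*25 = -75)
z(D(-5)) + 840 = -75 + 840 = 765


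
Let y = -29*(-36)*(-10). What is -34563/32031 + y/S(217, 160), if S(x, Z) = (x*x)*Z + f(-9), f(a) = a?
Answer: -86913343231/80442984387 ≈ -1.0804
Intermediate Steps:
y = -10440 (y = 1044*(-10) = -10440)
S(x, Z) = -9 + Z*x² (S(x, Z) = (x*x)*Z - 9 = x²*Z - 9 = Z*x² - 9 = -9 + Z*x²)
-34563/32031 + y/S(217, 160) = -34563/32031 - 10440/(-9 + 160*217²) = -34563*1/32031 - 10440/(-9 + 160*47089) = -11521/10677 - 10440/(-9 + 7534240) = -11521/10677 - 10440/7534231 = -86913343231/80442984387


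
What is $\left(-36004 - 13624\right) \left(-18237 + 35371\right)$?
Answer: $-850326152$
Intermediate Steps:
$\left(-36004 - 13624\right) \left(-18237 + 35371\right) = \left(-49628\right) 17134 = -850326152$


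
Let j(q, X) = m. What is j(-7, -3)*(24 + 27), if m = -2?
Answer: -102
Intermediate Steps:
j(q, X) = -2
j(-7, -3)*(24 + 27) = -2*(24 + 27) = -2*51 = -102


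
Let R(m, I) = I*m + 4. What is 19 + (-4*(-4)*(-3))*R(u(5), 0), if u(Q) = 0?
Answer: -173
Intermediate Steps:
R(m, I) = 4 + I*m
19 + (-4*(-4)*(-3))*R(u(5), 0) = 19 + (-4*(-4)*(-3))*(4 + 0*0) = 19 + (16*(-3))*(4 + 0) = 19 - 48*4 = 19 - 192 = -173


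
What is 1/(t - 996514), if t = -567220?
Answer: -1/1563734 ≈ -6.3949e-7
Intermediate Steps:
1/(t - 996514) = 1/(-567220 - 996514) = 1/(-1563734) = -1/1563734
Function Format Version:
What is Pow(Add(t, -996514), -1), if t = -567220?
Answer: Rational(-1, 1563734) ≈ -6.3949e-7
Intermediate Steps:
Pow(Add(t, -996514), -1) = Pow(Add(-567220, -996514), -1) = Pow(-1563734, -1) = Rational(-1, 1563734)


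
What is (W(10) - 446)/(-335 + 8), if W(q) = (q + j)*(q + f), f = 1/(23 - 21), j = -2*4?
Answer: 425/327 ≈ 1.2997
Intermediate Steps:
j = -8
f = 1/2 ≈ 0.50000
W(q) = (1/2 + q)*(-8 + q) (W(q) = (q - 8)*(q + 1/2) = (-8 + q)*(1/2 + q) = (1/2 + q)*(-8 + q))
(W(10) - 446)/(-335 + 8) = ((-4 + 10**2 - 15/2*10) - 446)/(-335 + 8) = ((-4 + 100 - 75) - 446)/(-327) = (21 - 446)*(-1/327) = -425*(-1/327) = 425/327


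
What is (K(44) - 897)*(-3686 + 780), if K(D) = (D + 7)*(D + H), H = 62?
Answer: -13103154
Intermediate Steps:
K(D) = (7 + D)*(62 + D) (K(D) = (D + 7)*(D + 62) = (7 + D)*(62 + D))
(K(44) - 897)*(-3686 + 780) = ((434 + 44² + 69*44) - 897)*(-3686 + 780) = ((434 + 1936 + 3036) - 897)*(-2906) = (5406 - 897)*(-2906) = 4509*(-2906) = -13103154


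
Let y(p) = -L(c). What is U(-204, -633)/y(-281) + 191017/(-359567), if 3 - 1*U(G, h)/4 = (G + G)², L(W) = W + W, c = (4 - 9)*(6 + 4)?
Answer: -59858657812/8989175 ≈ -6659.0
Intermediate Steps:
c = -50 (c = -5*10 = -50)
L(W) = 2*W
y(p) = 100 (y(p) = -2*(-50) = -1*(-100) = 100)
U(G, h) = 12 - 16*G² (U(G, h) = 12 - 4*(G + G)² = 12 - 4*4*G² = 12 - 16*G²)
U(-204, -633)/y(-281) + 191017/(-359567) = (12 - 16*(-204)²)/100 + 191017/(-359567) = (12 - 16*41616)*(1/100) + 191017*(-1/359567) = (12 - 665856)*(1/100) - 191017/359567 = -665844*1/100 - 191017/359567 = -166461/25 - 191017/359567 = -59858657812/8989175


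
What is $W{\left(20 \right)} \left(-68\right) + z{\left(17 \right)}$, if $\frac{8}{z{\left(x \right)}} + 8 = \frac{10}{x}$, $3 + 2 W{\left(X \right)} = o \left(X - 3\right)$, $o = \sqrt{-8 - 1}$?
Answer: $\frac{6358}{63} - 1734 i \approx 100.92 - 1734.0 i$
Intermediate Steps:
$o = 3 i$ ($o = \sqrt{-9} = 3 i \approx 3.0 i$)
$W{\left(X \right)} = - \frac{3}{2} + \frac{3 i \left(-3 + X\right)}{2}$ ($W{\left(X \right)} = - \frac{3}{2} + \frac{3 i \left(X - 3\right)}{2} = - \frac{3}{2} + \frac{3 i \left(-3 + X\right)}{2}$)
$z{\left(x \right)} = \frac{8}{-8 + \frac{10}{x}}$
$W{\left(20 \right)} \left(-68\right) + z{\left(17 \right)} = \left(- \frac{3}{2} - \frac{9 i}{2} + \frac{3}{2} i 20\right) \left(-68\right) - \frac{68}{-5 + 4 \cdot 17} = \left(- \frac{3}{2} - \frac{9 i}{2} + 30 i\right) \left(-68\right) - \frac{68}{-5 + 68} = \left(- \frac{3}{2} + \frac{51 i}{2}\right) \left(-68\right) - \frac{68}{63} = \left(102 - 1734 i\right) - 68 \cdot \frac{1}{63} = \left(102 - 1734 i\right) - \frac{68}{63} = \frac{6358}{63} - 1734 i$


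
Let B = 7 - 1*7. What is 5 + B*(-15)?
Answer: 5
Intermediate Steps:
B = 0 (B = 7 - 7 = 0)
5 + B*(-15) = 5 + 0*(-15) = 5 + 0 = 5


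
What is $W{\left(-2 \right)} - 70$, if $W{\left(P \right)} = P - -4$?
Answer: $-68$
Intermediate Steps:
$W{\left(P \right)} = 4 + P$ ($W{\left(P \right)} = P + 4 = 4 + P$)
$W{\left(-2 \right)} - 70 = \left(4 - 2\right) - 70 = 2 - 70 = -68$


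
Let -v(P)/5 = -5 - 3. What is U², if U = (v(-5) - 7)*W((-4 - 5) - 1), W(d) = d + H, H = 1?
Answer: 88209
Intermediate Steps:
W(d) = 1 + d (W(d) = d + 1 = 1 + d)
v(P) = 40 (v(P) = -5*(-5 - 3) = -5*(-8) = 40)
U = -297 (U = (40 - 7)*(1 + ((-4 - 5) - 1)) = 33*(1 + (-9 - 1)) = 33*(1 - 10) = 33*(-9) = -297)
U² = (-297)² = 88209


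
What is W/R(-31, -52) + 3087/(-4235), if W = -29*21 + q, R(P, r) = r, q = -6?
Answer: 349143/31460 ≈ 11.098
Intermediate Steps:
W = -615 (W = -29*21 - 6 = -609 - 6 = -615)
W/R(-31, -52) + 3087/(-4235) = -615/(-52) + 3087/(-4235) = -615*(-1/52) + 3087*(-1/4235) = 615/52 - 441/605 = 349143/31460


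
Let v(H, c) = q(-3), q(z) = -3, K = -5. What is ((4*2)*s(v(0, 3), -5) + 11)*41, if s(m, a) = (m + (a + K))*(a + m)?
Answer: 34563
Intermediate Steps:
v(H, c) = -3
s(m, a) = (a + m)*(-5 + a + m) (s(m, a) = (m + (a - 5))*(a + m) = (m + (-5 + a))*(a + m) = (-5 + a + m)*(a + m) = (a + m)*(-5 + a + m))
((4*2)*s(v(0, 3), -5) + 11)*41 = ((4*2)*((-5)² + (-3)² - 5*(-5) - 5*(-3) + 2*(-5)*(-3)) + 11)*41 = (8*(25 + 9 + 25 + 15 + 30) + 11)*41 = (8*104 + 11)*41 = (832 + 11)*41 = 843*41 = 34563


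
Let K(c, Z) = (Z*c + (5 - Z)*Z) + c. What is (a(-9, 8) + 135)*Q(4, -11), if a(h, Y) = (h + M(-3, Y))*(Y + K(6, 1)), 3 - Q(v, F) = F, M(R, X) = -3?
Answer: -2142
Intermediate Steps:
K(c, Z) = c + Z*c + Z*(5 - Z) (K(c, Z) = (Z*c + Z*(5 - Z)) + c = c + Z*c + Z*(5 - Z))
Q(v, F) = 3 - F
a(h, Y) = (-3 + h)*(16 + Y) (a(h, Y) = (h - 3)*(Y + (6 - 1*1² + 5*1 + 1*6)) = (-3 + h)*(Y + (6 - 1*1 + 5 + 6)) = (-3 + h)*(Y + (6 - 1 + 5 + 6)) = (-3 + h)*(Y + 16) = (-3 + h)*(16 + Y))
(a(-9, 8) + 135)*Q(4, -11) = ((-48 - 3*8 + 16*(-9) + 8*(-9)) + 135)*(3 - 1*(-11)) = ((-48 - 24 - 144 - 72) + 135)*(3 + 11) = (-288 + 135)*14 = -153*14 = -2142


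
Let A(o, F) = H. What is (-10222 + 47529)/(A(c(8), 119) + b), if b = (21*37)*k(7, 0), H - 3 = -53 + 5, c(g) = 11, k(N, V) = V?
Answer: -37307/45 ≈ -829.04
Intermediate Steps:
H = -45 (H = 3 + (-53 + 5) = 3 - 48 = -45)
A(o, F) = -45
b = 0 (b = (21*37)*0 = 777*0 = 0)
(-10222 + 47529)/(A(c(8), 119) + b) = (-10222 + 47529)/(-45 + 0) = 37307/(-45) = 37307*(-1/45) = -37307/45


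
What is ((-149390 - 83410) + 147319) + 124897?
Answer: 39416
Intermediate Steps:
((-149390 - 83410) + 147319) + 124897 = (-232800 + 147319) + 124897 = -85481 + 124897 = 39416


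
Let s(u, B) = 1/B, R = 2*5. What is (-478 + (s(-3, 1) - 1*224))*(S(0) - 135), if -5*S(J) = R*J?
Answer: 94635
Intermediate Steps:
R = 10
S(J) = -2*J
(-478 + (s(-3, 1) - 1*224))*(S(0) - 135) = (-478 + (1/1 - 1*224))*(-2*0 - 135) = (-478 + (1 - 224))*(0 - 135) = (-478 - 223)*(-135) = -701*(-135) = 94635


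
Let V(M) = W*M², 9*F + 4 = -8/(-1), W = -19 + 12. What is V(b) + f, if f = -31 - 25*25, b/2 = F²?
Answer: -4311184/6561 ≈ -657.09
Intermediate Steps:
W = -7
F = 4/9 (F = -4/9 + (-8/(-1))/9 = -4/9 + (-8*(-1))/9 = -4/9 + (⅑)*8 = -4/9 + 8/9 = 4/9 ≈ 0.44444)
b = 32/81 (b = 2*(4/9)² = 2*(16/81) = 32/81 ≈ 0.39506)
f = -656 (f = -31 - 625 = -656)
V(M) = -7*M²
V(b) + f = -7*(32/81)² - 656 = -7*1024/6561 - 656 = -7168/6561 - 656 = -4311184/6561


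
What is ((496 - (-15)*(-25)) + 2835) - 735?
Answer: 2221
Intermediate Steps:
((496 - (-15)*(-25)) + 2835) - 735 = ((496 - 1*375) + 2835) - 735 = ((496 - 375) + 2835) - 735 = (121 + 2835) - 735 = 2956 - 735 = 2221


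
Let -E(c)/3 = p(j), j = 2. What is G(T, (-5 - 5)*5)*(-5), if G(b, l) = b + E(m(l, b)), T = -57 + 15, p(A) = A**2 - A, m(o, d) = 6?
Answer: 240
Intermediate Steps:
T = -42
E(c) = -6 (E(c) = -6*(-1 + 2) = -6)
G(b, l) = -6 + b (G(b, l) = b - 6 = -6 + b)
G(T, (-5 - 5)*5)*(-5) = (-6 - 42)*(-5) = -48*(-5) = 240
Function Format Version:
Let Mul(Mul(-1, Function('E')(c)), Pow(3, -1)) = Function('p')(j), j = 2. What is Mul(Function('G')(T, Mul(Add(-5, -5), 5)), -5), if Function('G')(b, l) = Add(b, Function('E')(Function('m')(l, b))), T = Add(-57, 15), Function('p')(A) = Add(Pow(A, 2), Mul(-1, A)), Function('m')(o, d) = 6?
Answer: 240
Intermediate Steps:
T = -42
Function('E')(c) = -6 (Function('E')(c) = Mul(-3, Mul(2, Add(-1, 2))) = Mul(-3, Mul(2, 1)) = Mul(-3, 2) = -6)
Function('G')(b, l) = Add(-6, b) (Function('G')(b, l) = Add(b, -6) = Add(-6, b))
Mul(Function('G')(T, Mul(Add(-5, -5), 5)), -5) = Mul(Add(-6, -42), -5) = Mul(-48, -5) = 240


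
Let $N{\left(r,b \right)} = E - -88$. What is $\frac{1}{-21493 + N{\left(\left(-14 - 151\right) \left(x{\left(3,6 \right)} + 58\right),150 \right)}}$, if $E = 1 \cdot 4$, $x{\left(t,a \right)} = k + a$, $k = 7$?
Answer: $- \frac{1}{21401} \approx -4.6727 \cdot 10^{-5}$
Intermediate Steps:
$x{\left(t,a \right)} = 7 + a$
$E = 4$
$N{\left(r,b \right)} = 92$ ($N{\left(r,b \right)} = 4 - -88 = 4 + 88 = 92$)
$\frac{1}{-21493 + N{\left(\left(-14 - 151\right) \left(x{\left(3,6 \right)} + 58\right),150 \right)}} = \frac{1}{-21493 + 92} = \frac{1}{-21401} = - \frac{1}{21401}$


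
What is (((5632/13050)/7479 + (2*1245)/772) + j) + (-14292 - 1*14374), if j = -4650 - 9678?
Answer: -809816504471549/18836983350 ≈ -42991.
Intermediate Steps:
j = -14328
(((5632/13050)/7479 + (2*1245)/772) + j) + (-14292 - 1*14374) = (((5632/13050)/7479 + (2*1245)/772) - 14328) + (-14292 - 1*14374) = (((5632*(1/13050))*(1/7479) + 2490*(1/772)) - 14328) + (-14292 - 14374) = (((2816/6525)*(1/7479) + 1245/386) - 14328) - 28666 = ((2816/48800475 + 1245/386) - 14328) - 28666 = (60757678351/18836983350 - 14328) - 28666 = -269835539760449/18836983350 - 28666 = -809816504471549/18836983350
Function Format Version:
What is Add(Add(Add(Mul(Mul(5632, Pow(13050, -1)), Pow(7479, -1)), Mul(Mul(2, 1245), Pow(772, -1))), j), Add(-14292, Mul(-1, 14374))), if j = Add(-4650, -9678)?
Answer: Rational(-809816504471549, 18836983350) ≈ -42991.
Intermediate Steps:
j = -14328
Add(Add(Add(Mul(Mul(5632, Pow(13050, -1)), Pow(7479, -1)), Mul(Mul(2, 1245), Pow(772, -1))), j), Add(-14292, Mul(-1, 14374))) = Add(Add(Add(Mul(Mul(5632, Pow(13050, -1)), Pow(7479, -1)), Mul(Mul(2, 1245), Pow(772, -1))), -14328), Add(-14292, Mul(-1, 14374))) = Add(Add(Add(Mul(Mul(5632, Rational(1, 13050)), Rational(1, 7479)), Mul(2490, Rational(1, 772))), -14328), Add(-14292, -14374)) = Add(Add(Add(Mul(Rational(2816, 6525), Rational(1, 7479)), Rational(1245, 386)), -14328), -28666) = Add(Add(Add(Rational(2816, 48800475), Rational(1245, 386)), -14328), -28666) = Add(Add(Rational(60757678351, 18836983350), -14328), -28666) = Add(Rational(-269835539760449, 18836983350), -28666) = Rational(-809816504471549, 18836983350)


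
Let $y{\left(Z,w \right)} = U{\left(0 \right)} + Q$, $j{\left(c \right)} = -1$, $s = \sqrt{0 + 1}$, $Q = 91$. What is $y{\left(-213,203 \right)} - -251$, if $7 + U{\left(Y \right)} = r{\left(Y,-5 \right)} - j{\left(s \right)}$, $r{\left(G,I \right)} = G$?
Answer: $336$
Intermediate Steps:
$s = 1$ ($s = \sqrt{1} = 1$)
$U{\left(Y \right)} = -6 + Y$ ($U{\left(Y \right)} = -7 + \left(Y - -1\right) = -7 + \left(Y + 1\right) = -7 + \left(1 + Y\right) = -6 + Y$)
$y{\left(Z,w \right)} = 85$ ($y{\left(Z,w \right)} = \left(-6 + 0\right) + 91 = -6 + 91 = 85$)
$y{\left(-213,203 \right)} - -251 = 85 - -251 = 85 + 251 = 336$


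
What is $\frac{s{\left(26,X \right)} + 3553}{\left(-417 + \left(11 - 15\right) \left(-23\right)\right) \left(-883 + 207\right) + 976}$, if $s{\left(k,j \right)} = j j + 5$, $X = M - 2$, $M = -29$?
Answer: $\frac{4519}{220676} \approx 0.020478$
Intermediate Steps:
$X = -31$ ($X = -29 - 2 = -31$)
$s{\left(k,j \right)} = 5 + j^{2}$ ($s{\left(k,j \right)} = j^{2} + 5 = 5 + j^{2}$)
$\frac{s{\left(26,X \right)} + 3553}{\left(-417 + \left(11 - 15\right) \left(-23\right)\right) \left(-883 + 207\right) + 976} = \frac{\left(5 + \left(-31\right)^{2}\right) + 3553}{\left(-417 + \left(11 - 15\right) \left(-23\right)\right) \left(-883 + 207\right) + 976} = \frac{\left(5 + 961\right) + 3553}{\left(-417 - -92\right) \left(-676\right) + 976} = \frac{966 + 3553}{\left(-417 + 92\right) \left(-676\right) + 976} = \frac{4519}{\left(-325\right) \left(-676\right) + 976} = \frac{4519}{219700 + 976} = \frac{4519}{220676}$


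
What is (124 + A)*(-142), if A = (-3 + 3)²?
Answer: -17608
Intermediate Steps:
A = 0 (A = 0² = 0)
(124 + A)*(-142) = (124 + 0)*(-142) = 124*(-142) = -17608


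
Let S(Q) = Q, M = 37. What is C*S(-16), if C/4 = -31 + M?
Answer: -384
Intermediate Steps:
C = 24 (C = 4*(-31 + 37) = 4*6 = 24)
C*S(-16) = 24*(-16) = -384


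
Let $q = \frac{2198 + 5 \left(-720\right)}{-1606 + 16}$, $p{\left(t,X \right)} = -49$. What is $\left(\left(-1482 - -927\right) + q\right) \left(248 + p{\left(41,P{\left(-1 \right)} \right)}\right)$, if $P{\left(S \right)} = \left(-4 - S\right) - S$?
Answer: $- \frac{87664276}{795} \approx -1.1027 \cdot 10^{5}$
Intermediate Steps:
$P{\left(S \right)} = -4 - 2 S$
$q = \frac{701}{795}$ ($q = \frac{2198 - 3600}{-1590} = \left(-1402\right) \left(- \frac{1}{1590}\right) = \frac{701}{795} \approx 0.88176$)
$\left(\left(-1482 - -927\right) + q\right) \left(248 + p{\left(41,P{\left(-1 \right)} \right)}\right) = \left(\left(-1482 - -927\right) + \frac{701}{795}\right) \left(248 - 49\right) = \left(\left(-1482 + 927\right) + \frac{701}{795}\right) 199 = \left(-555 + \frac{701}{795}\right) 199 = \left(- \frac{440524}{795}\right) 199 = - \frac{87664276}{795}$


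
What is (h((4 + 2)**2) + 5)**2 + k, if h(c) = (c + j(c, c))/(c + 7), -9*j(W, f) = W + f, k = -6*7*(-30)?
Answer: 2388789/1849 ≈ 1291.9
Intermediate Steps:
k = 1260 (k = -42*(-30) = 1260)
j(W, f) = -W/9 - f/9 (j(W, f) = -(W + f)/9 = -W/9 - f/9)
h(c) = 7*c/(9*(7 + c)) (h(c) = (c + (-c/9 - c/9))/(c + 7) = (c - 2*c/9)/(7 + c) = (7*c/9)/(7 + c) = 7*c/(9*(7 + c)))
(h((4 + 2)**2) + 5)**2 + k = (7*(4 + 2)**2/(9*(7 + (4 + 2)**2)) + 5)**2 + 1260 = ((7/9)*6**2/(7 + 6**2) + 5)**2 + 1260 = ((7/9)*36/(7 + 36) + 5)**2 + 1260 = ((7/9)*36/43 + 5)**2 + 1260 = ((7/9)*36*(1/43) + 5)**2 + 1260 = (28/43 + 5)**2 + 1260 = (243/43)**2 + 1260 = 59049/1849 + 1260 = 2388789/1849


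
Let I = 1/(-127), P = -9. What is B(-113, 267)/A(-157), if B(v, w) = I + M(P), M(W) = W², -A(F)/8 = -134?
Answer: 5143/68072 ≈ 0.075552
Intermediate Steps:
I = -1/127 ≈ -0.0078740
A(F) = 1072 (A(F) = -8*(-134) = 1072)
B(v, w) = 10286/127 (B(v, w) = -1/127 + (-9)² = -1/127 + 81 = 10286/127)
B(-113, 267)/A(-157) = (10286/127)/1072 = (10286/127)*(1/1072) = 5143/68072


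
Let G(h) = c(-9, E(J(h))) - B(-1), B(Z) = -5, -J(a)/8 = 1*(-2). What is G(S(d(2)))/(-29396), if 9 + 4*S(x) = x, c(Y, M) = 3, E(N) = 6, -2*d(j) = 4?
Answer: -2/7349 ≈ -0.00027215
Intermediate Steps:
J(a) = 16 (J(a) = -8*(-2) = 16)
d(j) = -2 (d(j) = -1/2*4 = -2)
S(x) = -9/4 + x/4
G(h) = 8 (G(h) = 3 - 1*(-5) = 3 + 5 = 8)
G(S(d(2)))/(-29396) = 8/(-29396) = 8*(-1/29396) = -2/7349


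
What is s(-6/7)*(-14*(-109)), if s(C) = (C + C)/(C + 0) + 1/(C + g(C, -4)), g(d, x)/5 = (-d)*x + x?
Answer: 57225/19 ≈ 3011.8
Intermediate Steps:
g(d, x) = 5*x - 5*d*x (g(d, x) = 5*((-d)*x + x) = 5*(-d*x + x) = 5*(x - d*x) = 5*x - 5*d*x)
s(C) = 2 + 1/(-20 + 21*C) (s(C) = (C + C)/(C + 0) + 1/(C + 5*(-4)*(1 - C)) = (2*C)/C + 1/(C + (-20 + 20*C)) = 2 + 1/(-20 + 21*C))
s(-6/7)*(-14*(-109)) = (3*(-13 + 14*(-6/7))/(-20 + 21*(-6/7)))*(-14*(-109)) = (3*(-13 + 14*(-6*1/7))/(-20 + 21*(-6*1/7)))*1526 = (3*(-13 + 14*(-6/7))/(-20 + 21*(-6/7)))*1526 = (3*(-13 - 12)/(-20 - 18))*1526 = (3*(-25)/(-38))*1526 = (3*(-1/38)*(-25))*1526 = (75/38)*1526 = 57225/19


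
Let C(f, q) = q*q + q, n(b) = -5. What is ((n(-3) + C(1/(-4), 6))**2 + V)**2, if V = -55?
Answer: 1726596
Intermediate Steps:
C(f, q) = q + q**2 (C(f, q) = q**2 + q = q + q**2)
((n(-3) + C(1/(-4), 6))**2 + V)**2 = ((-5 + 6*(1 + 6))**2 - 55)**2 = ((-5 + 6*7)**2 - 55)**2 = ((-5 + 42)**2 - 55)**2 = (37**2 - 55)**2 = (1369 - 55)**2 = 1314**2 = 1726596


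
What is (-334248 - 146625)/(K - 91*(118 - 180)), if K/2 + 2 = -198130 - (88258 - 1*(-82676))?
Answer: 480873/732490 ≈ 0.65649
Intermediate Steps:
K = -738132 (K = -4 + 2*(-198130 - (88258 - 1*(-82676))) = -4 + 2*(-198130 - (88258 + 82676)) = -4 + 2*(-198130 - 1*170934) = -4 + 2*(-198130 - 170934) = -4 + 2*(-369064) = -4 - 738128 = -738132)
(-334248 - 146625)/(K - 91*(118 - 180)) = (-334248 - 146625)/(-738132 - 91*(118 - 180)) = -480873/(-738132 - 91*(-62)) = -480873/(-738132 + 5642) = -480873/(-732490) = -480873*(-1/732490) = 480873/732490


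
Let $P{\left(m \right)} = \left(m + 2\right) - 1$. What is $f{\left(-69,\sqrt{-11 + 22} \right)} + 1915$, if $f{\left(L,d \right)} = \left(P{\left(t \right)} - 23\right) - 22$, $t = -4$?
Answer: $1867$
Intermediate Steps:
$P{\left(m \right)} = 1 + m$ ($P{\left(m \right)} = \left(2 + m\right) - 1 = 1 + m$)
$f{\left(L,d \right)} = -48$ ($f{\left(L,d \right)} = \left(\left(1 - 4\right) - 23\right) - 22 = \left(-3 - 23\right) - 22 = -26 - 22 = -48$)
$f{\left(-69,\sqrt{-11 + 22} \right)} + 1915 = -48 + 1915 = 1867$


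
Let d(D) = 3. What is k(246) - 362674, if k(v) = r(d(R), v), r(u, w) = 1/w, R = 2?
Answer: -89217803/246 ≈ -3.6267e+5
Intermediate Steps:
k(v) = 1/v
k(246) - 362674 = 1/246 - 362674 = -89217803/246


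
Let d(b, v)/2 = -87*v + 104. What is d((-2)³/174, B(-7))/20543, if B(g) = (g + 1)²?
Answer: -6056/20543 ≈ -0.29480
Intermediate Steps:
B(g) = (1 + g)²
d(b, v) = 208 - 174*v (d(b, v) = 2*(-87*v + 104) = 2*(104 - 87*v) = 208 - 174*v)
d((-2)³/174, B(-7))/20543 = (208 - 174*(1 - 7)²)/20543 = (208 - 174*(-6)²)*(1/20543) = (208 - 174*36)*(1/20543) = (208 - 6264)*(1/20543) = -6056*1/20543 = -6056/20543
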